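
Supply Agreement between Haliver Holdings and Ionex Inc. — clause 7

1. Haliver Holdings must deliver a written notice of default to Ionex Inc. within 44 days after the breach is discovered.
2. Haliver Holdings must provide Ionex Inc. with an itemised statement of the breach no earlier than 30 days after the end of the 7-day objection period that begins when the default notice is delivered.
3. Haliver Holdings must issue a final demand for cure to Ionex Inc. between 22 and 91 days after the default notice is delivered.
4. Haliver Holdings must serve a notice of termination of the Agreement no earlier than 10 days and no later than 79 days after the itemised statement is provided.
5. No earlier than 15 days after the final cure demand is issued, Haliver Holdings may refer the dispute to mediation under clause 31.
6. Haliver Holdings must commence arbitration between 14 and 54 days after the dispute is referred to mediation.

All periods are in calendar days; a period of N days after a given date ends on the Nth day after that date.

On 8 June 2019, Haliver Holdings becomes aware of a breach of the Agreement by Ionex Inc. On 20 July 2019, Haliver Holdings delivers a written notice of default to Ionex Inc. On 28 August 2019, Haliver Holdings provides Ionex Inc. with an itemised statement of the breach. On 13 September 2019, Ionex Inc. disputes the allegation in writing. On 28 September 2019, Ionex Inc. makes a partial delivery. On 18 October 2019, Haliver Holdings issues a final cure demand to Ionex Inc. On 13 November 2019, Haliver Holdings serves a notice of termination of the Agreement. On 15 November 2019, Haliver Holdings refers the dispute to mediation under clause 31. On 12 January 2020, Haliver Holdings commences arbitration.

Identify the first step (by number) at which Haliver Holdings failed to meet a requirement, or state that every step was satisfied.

Step 6

(1) due by 8 June 2019 + 44 days = 22 July 2019; 20 July 2019 is within that limit.
(2) permitted from 27 July 2019 + 30 days = 26 August 2019 onward; done 28 August 2019 — permitted.
(3) the permitted window runs from 20 July 2019 + 22 = 11 August 2019 to 20 July 2019 + 91 = 19 October 2019; done 18 October 2019 — within the window.
(4) the permitted window runs from 28 August 2019 + 10 = 7 September 2019 to 28 August 2019 + 79 = 15 November 2019; 13 November 2019 falls inside that range.
(5) permitted from 18 October 2019 + 15 days = 2 November 2019 onward; 15 November 2019 is on or after that date.
(6) the permitted window runs from 15 November 2019 + 14 = 29 November 2019 to 15 November 2019 + 54 = 8 January 2020; 12 January 2020 is 4 days past the end of the window.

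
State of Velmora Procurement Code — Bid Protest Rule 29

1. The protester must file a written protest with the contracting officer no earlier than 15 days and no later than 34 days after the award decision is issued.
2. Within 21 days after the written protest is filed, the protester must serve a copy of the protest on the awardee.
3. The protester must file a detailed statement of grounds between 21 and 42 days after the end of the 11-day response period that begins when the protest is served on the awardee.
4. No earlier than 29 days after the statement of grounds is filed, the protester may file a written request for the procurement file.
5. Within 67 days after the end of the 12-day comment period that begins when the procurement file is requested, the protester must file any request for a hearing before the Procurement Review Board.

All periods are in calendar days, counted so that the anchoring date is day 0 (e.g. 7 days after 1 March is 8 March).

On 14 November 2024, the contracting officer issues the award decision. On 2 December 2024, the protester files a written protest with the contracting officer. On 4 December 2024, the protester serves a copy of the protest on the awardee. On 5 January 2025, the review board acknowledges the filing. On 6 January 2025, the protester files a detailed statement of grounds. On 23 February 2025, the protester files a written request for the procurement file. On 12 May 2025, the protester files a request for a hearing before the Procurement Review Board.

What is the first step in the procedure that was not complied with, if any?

None — every step was satisfied

Step 1: the window is 15–34 days after 14 November 2024 (when the award decision is issued), so 29 November 2024 through 18 December 2024; 2 December 2024 falls inside that range.
Step 2: 21 days after 2 December 2024 (when the written protest is filed) is 23 December 2024; done 4 December 2024 — timely.
Step 3: the window is 21–42 days after 15 December 2024 (end of the 11-day response period, which began when the protest is served on the awardee on 4 December 2024), so 5 January 2025 through 26 January 2025; 6 January 2025 falls inside that range.
Step 4: the earliest permitted date is 29 days after 6 January 2025 (when the statement of grounds is filed), i.e. 4 February 2025; done 23 February 2025 — permitted.
Step 5: 67 days after 7 March 2025 (end of the 12-day comment period, which began when the procurement file is requested on 23 February 2025) is 13 May 2025; completed 12 May 2025, before the deadline.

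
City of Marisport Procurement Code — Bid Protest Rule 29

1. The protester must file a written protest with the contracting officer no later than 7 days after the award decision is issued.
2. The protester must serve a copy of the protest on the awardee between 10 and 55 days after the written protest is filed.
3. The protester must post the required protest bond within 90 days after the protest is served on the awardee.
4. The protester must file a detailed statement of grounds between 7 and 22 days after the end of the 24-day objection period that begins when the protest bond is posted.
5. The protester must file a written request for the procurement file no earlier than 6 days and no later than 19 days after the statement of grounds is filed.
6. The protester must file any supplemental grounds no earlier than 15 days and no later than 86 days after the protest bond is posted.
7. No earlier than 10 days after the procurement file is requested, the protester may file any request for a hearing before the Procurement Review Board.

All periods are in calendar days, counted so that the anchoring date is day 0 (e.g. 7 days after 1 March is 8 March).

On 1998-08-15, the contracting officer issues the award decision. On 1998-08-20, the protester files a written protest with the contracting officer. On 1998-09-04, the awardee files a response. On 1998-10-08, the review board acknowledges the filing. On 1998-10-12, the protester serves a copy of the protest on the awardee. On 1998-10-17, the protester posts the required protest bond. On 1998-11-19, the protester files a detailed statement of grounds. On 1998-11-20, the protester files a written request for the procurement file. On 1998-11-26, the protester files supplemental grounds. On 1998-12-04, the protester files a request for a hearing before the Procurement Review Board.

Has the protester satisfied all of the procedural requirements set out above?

Step 1 — counting 7 days from 1998-08-15 (when the award decision is issued) gives a deadline of 1998-08-22; done 1998-08-20 — timely.
Step 2 — 10 and 55 days from 1998-08-20 (when the written protest is filed) are 1998-08-30 and 1998-10-14 respectively; 1998-10-12 falls inside that range.
Step 3 — counting 90 days from 1998-10-12 (when the protest is served on the awardee) gives a deadline of 1999-01-10; completed 1998-10-17, before the deadline.
Step 4 — 7 and 22 days from 1998-11-10 (end of the 24-day objection period, which began when the protest bond is posted on 1998-10-17) are 1998-11-17 and 1998-12-02 respectively; done 1998-11-19, which is between those dates.
Step 5 — 6 and 19 days from 1998-11-19 (when the statement of grounds is filed) are 1998-11-25 and 1998-12-08 respectively; done 1998-11-20 — 5 days before the window opened.
The analysis stops there.

No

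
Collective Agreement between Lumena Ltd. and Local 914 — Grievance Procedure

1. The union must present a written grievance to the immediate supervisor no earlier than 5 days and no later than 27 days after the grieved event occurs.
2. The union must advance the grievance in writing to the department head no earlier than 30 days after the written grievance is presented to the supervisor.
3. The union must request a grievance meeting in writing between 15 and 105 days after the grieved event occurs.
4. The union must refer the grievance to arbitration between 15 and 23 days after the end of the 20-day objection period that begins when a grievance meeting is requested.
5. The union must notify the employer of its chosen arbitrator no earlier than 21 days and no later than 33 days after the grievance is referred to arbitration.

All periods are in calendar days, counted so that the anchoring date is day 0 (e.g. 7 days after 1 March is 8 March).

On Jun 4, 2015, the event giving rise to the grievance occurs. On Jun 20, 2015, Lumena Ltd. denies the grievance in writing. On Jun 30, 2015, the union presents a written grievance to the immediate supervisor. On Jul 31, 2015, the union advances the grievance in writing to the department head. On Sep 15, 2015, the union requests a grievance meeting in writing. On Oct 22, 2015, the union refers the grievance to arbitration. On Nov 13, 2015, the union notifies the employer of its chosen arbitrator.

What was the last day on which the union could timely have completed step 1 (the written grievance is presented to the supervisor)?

Jul 1, 2015

Step 1 runs from Jun 4, 2015, when the grieved event occurs. The window is 5–27 days after Jun 4, 2015; it closes on Jul 1, 2015.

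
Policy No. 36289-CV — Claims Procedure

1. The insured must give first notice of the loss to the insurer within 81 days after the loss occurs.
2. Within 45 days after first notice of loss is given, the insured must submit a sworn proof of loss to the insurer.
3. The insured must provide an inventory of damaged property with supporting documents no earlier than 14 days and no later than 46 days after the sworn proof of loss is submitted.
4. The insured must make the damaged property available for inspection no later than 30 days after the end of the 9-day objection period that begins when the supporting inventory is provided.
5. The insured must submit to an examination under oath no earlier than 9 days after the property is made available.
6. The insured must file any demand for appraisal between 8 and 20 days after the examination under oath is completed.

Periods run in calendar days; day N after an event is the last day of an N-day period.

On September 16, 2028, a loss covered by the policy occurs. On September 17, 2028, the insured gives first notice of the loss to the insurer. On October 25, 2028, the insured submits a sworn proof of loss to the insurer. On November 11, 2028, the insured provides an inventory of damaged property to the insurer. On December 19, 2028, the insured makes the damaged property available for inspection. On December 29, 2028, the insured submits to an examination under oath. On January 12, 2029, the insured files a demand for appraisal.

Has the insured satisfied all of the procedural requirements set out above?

(1) due by September 16, 2028 + 81 days = December 6, 2028; completed September 17, 2028, before the deadline.
(2) due by September 17, 2028 + 45 days = November 1, 2028; done October 25, 2028 — timely.
(3) the permitted window runs from October 25, 2028 + 14 = November 8, 2028 to October 25, 2028 + 46 = December 10, 2028; November 11, 2028 falls inside that range.
(4) due by November 20, 2028 + 30 days = December 20, 2028; done December 19, 2028 — timely.
(5) permitted from December 19, 2028 + 9 days = December 28, 2028 onward; December 29, 2028 is on or after that date.
(6) the permitted window runs from December 29, 2028 + 8 = January 6, 2029 to December 29, 2028 + 20 = January 18, 2029; done January 12, 2029, which is between those dates.

Yes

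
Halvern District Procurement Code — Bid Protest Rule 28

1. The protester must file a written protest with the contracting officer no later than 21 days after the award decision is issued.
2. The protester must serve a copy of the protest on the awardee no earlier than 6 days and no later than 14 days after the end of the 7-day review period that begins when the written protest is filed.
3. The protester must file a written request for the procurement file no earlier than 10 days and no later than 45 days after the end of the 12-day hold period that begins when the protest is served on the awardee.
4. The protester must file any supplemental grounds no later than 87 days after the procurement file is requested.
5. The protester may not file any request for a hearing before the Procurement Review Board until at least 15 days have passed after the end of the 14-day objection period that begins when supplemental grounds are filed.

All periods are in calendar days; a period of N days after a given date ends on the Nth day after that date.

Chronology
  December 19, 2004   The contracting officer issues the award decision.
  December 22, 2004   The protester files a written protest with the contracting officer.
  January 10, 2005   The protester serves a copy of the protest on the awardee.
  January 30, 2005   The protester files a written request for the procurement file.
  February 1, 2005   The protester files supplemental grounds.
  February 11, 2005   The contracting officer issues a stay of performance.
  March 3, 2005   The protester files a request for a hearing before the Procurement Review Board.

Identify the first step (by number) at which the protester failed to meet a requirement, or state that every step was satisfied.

(1) due by December 19, 2004 + 21 days = January 9, 2005; December 22, 2004 is within that limit.
(2) the permitted window runs from December 29, 2004 + 6 = January 4, 2005 to December 29, 2004 + 14 = January 12, 2005; done January 10, 2005, which is between those dates.
(3) the permitted window runs from January 22, 2005 + 10 = February 1, 2005 to January 22, 2005 + 45 = March 8, 2005; January 30, 2005 is 2 days too early.

Step 3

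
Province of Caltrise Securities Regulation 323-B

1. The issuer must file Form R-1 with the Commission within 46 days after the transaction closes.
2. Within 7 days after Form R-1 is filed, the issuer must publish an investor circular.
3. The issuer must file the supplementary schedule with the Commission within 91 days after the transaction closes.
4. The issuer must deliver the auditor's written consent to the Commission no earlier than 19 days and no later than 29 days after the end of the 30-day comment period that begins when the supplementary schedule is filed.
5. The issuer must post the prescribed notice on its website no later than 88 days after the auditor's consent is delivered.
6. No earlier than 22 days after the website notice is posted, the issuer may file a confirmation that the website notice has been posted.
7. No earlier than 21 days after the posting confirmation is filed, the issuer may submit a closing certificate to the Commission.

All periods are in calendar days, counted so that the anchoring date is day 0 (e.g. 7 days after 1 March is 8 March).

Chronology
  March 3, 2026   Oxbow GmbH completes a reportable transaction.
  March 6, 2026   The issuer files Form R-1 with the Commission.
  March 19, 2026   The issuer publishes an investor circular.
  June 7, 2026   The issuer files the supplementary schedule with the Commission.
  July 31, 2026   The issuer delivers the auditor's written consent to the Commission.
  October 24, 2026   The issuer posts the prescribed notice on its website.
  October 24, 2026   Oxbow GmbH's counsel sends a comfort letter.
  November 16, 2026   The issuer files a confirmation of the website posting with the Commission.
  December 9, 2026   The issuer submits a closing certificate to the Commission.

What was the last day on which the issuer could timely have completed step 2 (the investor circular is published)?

March 13, 2026

Step 2 runs from March 6, 2026, when Form R-1 is filed. 7 days after March 6, 2026 is March 13, 2026.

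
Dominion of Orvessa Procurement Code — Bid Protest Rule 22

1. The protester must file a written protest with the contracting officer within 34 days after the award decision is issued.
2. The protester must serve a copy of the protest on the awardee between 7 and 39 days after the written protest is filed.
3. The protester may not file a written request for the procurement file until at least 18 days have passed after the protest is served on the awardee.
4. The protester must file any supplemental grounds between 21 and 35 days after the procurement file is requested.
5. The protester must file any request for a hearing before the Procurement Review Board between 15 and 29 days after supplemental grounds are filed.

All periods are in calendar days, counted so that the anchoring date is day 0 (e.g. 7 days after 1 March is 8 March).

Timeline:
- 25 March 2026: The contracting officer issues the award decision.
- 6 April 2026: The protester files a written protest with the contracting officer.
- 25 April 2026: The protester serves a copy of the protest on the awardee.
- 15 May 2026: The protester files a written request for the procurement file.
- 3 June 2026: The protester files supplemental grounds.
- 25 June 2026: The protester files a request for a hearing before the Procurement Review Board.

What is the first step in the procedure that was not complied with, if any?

Step 4

(1) due by 25 March 2026 + 34 days = 28 April 2026; 6 April 2026 is within that limit.
(2) the permitted window runs from 6 April 2026 + 7 = 13 April 2026 to 6 April 2026 + 39 = 15 May 2026; done 25 April 2026, which is between those dates.
(3) permitted from 25 April 2026 + 18 days = 13 May 2026 onward; done 15 May 2026, after the minimum wait.
(4) the permitted window runs from 15 May 2026 + 21 = 5 June 2026 to 15 May 2026 + 35 = 19 June 2026; 3 June 2026 is 2 days too early.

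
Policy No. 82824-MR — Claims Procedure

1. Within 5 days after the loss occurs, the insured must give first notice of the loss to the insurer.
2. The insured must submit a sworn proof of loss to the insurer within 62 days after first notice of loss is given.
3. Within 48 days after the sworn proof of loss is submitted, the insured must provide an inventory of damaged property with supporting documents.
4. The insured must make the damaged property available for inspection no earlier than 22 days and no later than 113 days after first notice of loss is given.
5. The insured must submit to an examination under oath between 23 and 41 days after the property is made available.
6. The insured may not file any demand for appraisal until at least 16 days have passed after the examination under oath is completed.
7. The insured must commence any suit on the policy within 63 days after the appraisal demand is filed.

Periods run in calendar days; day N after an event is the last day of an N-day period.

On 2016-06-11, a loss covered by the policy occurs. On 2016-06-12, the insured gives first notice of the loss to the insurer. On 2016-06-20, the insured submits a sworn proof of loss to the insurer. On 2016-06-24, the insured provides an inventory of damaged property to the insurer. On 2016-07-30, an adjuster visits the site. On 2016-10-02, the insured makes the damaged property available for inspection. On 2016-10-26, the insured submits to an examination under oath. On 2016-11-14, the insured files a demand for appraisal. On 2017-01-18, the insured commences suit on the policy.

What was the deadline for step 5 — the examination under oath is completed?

2016-11-12

Step 5 runs from 2016-10-02, when the property is made available. The window is 23–41 days after 2016-10-02; it closes on 2016-11-12.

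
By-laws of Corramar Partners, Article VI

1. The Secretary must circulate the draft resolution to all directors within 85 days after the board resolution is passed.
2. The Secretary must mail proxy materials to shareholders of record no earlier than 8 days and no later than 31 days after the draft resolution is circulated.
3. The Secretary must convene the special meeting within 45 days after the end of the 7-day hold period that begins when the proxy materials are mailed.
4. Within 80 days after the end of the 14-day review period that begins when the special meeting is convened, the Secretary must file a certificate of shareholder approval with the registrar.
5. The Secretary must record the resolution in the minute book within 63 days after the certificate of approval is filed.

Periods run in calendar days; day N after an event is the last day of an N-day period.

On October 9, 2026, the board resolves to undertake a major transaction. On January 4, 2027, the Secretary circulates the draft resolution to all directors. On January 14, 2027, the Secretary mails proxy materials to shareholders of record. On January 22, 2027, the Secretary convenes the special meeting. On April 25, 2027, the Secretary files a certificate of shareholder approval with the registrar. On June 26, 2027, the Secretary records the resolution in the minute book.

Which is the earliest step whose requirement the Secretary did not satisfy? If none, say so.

Step 1

Step 1 — counting 85 days from October 9, 2026 (when the board resolution is passed) gives a deadline of January 2, 2027; not done until January 4, 2027, 2 days after the deadline.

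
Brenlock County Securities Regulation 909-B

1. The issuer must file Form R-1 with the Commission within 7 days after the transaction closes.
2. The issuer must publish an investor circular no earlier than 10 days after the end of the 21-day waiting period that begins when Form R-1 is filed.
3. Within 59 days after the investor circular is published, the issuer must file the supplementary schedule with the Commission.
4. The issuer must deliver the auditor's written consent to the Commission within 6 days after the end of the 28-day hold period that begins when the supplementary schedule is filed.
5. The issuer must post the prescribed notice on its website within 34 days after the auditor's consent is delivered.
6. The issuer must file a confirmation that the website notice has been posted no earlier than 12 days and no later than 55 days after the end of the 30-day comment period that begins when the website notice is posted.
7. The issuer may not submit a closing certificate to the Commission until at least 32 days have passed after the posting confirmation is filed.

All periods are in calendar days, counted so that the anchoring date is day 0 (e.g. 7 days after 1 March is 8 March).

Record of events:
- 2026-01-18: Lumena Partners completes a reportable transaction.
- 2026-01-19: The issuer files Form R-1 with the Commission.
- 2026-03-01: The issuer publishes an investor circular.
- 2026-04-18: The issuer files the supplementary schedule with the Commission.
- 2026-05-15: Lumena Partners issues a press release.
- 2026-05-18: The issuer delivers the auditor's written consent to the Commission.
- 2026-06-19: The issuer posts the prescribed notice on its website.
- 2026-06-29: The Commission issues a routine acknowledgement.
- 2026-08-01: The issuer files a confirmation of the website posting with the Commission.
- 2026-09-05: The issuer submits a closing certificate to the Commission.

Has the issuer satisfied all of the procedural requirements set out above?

(1) due by 2026-01-18 + 7 days = 2026-01-25; done 2026-01-19 — timely.
(2) permitted from 2026-02-09 + 10 days = 2026-02-19 onward; done 2026-03-01, after the minimum wait.
(3) due by 2026-03-01 + 59 days = 2026-04-29; completed 2026-04-18, before the deadline.
(4) due by 2026-05-16 + 6 days = 2026-05-22; 2026-05-18 is within that limit.
(5) due by 2026-05-18 + 34 days = 2026-06-21; done 2026-06-19 — timely.
(6) the permitted window runs from 2026-07-19 + 12 = 2026-07-31 to 2026-07-19 + 55 = 2026-09-12; 2026-08-01 falls inside that range.
(7) permitted from 2026-08-01 + 32 days = 2026-09-02 onward; 2026-09-05 is on or after that date.

Yes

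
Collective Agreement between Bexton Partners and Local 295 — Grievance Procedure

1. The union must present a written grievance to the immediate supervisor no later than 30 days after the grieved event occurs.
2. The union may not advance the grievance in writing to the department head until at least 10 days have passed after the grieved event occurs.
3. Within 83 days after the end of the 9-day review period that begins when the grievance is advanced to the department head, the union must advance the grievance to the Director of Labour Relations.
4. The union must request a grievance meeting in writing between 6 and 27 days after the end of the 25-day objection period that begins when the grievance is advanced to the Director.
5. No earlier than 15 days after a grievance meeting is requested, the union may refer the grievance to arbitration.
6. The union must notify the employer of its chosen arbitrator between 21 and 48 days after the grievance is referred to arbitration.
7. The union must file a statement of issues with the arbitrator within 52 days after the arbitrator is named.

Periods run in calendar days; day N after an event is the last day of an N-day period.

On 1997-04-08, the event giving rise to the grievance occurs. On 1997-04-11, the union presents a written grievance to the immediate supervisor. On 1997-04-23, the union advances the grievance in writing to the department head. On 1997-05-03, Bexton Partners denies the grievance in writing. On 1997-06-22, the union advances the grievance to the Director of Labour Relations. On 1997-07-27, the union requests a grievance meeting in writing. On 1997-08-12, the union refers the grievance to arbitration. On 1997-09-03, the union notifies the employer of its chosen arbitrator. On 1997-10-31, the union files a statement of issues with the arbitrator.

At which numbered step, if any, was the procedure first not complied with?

Step 7

Step 1: 30 days after 1997-04-08 (when the grieved event occurs) is 1997-05-08; done 1997-04-11 — timely.
Step 2: the earliest permitted date is 10 days after 1997-04-08 (when the grieved event occurs), i.e. 1997-04-18; done 1997-04-23 — permitted.
Step 3: 83 days after 1997-05-02 (end of the 9-day review period, which began when the grievance is advanced to the department head on 1997-04-23) is 1997-07-24; done 1997-06-22 — timely.
Step 4: the window is 6–27 days after 1997-07-17 (end of the 25-day objection period, which began when the grievance is advanced to the Director on 1997-06-22), so 1997-07-23 through 1997-08-13; 1997-07-27 falls inside that range.
Step 5: the earliest permitted date is 15 days after 1997-07-27 (when a grievance meeting is requested), i.e. 1997-08-11; done 1997-08-12 — permitted.
Step 6: the window is 21–48 days after 1997-08-12 (when the grievance is referred to arbitration), so 1997-09-02 through 1997-09-29; 1997-09-03 falls inside that range.
Step 7: 52 days after 1997-09-03 (when the arbitrator is named) is 1997-10-25; done 1997-10-31 — 6 days late.
That is the first point of non-compliance.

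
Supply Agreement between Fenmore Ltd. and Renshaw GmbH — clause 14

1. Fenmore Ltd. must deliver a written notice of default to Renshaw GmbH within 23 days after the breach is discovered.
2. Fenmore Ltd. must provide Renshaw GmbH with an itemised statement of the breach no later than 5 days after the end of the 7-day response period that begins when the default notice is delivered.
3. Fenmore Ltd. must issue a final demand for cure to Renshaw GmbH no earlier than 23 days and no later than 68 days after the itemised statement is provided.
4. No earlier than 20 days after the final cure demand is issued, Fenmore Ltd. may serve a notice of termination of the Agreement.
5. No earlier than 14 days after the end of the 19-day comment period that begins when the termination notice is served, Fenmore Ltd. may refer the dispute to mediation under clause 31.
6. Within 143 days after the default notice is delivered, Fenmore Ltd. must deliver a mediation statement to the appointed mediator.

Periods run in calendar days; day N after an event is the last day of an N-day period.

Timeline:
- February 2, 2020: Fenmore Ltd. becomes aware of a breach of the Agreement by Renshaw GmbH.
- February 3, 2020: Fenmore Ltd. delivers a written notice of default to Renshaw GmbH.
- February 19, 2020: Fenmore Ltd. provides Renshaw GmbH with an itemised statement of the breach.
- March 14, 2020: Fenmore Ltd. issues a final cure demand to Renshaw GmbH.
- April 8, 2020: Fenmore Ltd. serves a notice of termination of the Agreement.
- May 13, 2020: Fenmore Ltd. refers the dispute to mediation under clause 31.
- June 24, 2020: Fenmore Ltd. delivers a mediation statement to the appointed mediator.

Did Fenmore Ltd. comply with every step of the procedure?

(1) due by February 2, 2020 + 23 days = February 25, 2020; completed February 3, 2020, before the deadline.
(2) due by February 10, 2020 + 5 days = February 15, 2020; done February 19, 2020 — 4 days late.
Later steps need not be reached.

No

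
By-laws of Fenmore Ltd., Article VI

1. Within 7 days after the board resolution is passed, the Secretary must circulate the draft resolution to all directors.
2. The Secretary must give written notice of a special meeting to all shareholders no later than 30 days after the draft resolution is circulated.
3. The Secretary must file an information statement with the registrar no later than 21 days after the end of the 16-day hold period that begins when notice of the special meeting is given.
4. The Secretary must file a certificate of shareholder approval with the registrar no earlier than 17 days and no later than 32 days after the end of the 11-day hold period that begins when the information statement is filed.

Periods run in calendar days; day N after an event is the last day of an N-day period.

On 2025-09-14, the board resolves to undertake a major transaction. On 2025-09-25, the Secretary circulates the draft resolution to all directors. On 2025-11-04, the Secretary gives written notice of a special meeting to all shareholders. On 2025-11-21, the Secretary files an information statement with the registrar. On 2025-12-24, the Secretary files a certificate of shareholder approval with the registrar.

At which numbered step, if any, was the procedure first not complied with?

Step 1

(1) due by 2025-09-14 + 7 days = 2025-09-21; not done until 2025-09-25, 4 days after the deadline.
No need to go further; step 1 was not satisfied.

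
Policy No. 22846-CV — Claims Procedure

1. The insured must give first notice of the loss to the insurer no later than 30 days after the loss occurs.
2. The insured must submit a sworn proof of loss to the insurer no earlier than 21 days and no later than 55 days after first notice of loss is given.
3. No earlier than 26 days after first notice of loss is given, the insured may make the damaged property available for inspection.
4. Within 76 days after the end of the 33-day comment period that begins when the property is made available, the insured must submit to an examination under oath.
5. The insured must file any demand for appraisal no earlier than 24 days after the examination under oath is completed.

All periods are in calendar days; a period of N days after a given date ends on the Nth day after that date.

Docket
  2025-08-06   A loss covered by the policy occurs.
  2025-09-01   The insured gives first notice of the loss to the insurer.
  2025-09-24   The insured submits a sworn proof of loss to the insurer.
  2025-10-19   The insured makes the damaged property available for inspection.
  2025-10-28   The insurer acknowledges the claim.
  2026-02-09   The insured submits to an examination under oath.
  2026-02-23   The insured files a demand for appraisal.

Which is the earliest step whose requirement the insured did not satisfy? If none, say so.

(1) due by 2025-08-06 + 30 days = 2025-09-05; 2025-09-01 is within that limit.
(2) the permitted window runs from 2025-09-01 + 21 = 2025-09-22 to 2025-09-01 + 55 = 2025-10-26; 2025-09-24 falls inside that range.
(3) permitted from 2025-09-01 + 26 days = 2025-09-27 onward; done 2025-10-19 — permitted.
(4) due by 2025-11-21 + 76 days = 2026-02-05; not done until 2026-02-09, 4 days after the deadline.

Step 4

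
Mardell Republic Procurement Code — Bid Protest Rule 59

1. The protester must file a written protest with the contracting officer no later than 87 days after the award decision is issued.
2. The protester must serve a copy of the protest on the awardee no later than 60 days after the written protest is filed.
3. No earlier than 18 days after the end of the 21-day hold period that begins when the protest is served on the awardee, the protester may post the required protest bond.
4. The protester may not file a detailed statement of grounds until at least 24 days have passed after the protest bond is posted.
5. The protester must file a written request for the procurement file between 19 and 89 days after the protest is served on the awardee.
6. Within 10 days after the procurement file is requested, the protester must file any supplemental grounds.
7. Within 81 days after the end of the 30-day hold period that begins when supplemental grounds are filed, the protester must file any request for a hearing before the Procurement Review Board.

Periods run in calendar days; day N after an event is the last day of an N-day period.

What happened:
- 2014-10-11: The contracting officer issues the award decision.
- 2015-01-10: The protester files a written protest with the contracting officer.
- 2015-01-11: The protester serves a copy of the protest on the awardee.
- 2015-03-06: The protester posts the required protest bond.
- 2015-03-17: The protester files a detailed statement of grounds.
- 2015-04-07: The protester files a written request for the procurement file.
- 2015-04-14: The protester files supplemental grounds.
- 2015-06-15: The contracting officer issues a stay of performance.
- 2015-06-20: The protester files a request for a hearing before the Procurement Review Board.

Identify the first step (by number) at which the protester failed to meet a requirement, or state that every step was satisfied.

Step 1

Step 1 — counting 87 days from 2014-10-11 (when the award decision is issued) gives a deadline of 2015-01-06; done 2015-01-10 — 4 days late.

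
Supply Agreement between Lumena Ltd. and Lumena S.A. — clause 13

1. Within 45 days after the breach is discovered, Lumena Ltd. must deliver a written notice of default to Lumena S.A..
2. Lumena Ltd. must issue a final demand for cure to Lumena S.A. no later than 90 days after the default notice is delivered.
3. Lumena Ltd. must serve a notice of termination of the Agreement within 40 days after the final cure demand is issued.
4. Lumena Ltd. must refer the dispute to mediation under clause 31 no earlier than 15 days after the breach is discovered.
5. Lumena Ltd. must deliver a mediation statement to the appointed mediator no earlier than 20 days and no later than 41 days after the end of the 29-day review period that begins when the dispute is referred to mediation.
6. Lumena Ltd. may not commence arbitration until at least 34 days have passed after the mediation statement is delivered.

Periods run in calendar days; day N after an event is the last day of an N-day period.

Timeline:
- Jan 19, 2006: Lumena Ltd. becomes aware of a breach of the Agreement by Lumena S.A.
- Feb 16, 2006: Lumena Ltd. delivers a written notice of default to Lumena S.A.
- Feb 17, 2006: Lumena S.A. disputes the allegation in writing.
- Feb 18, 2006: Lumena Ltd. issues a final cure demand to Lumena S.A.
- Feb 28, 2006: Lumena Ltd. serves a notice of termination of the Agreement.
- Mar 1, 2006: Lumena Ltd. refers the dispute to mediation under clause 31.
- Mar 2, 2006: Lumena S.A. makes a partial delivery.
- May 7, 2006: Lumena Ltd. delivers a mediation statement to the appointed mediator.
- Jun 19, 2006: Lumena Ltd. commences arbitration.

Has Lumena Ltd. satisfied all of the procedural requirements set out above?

Yes

(1) due by Jan 19, 2006 + 45 days = Mar 5, 2006; Feb 16, 2006 is within that limit.
(2) due by Feb 16, 2006 + 90 days = May 17, 2006; completed Feb 18, 2006, before the deadline.
(3) due by Feb 18, 2006 + 40 days = Mar 30, 2006; done Feb 28, 2006 — timely.
(4) permitted from Jan 19, 2006 + 15 days = Feb 3, 2006 onward; done Mar 1, 2006, after the minimum wait.
(5) the permitted window runs from Mar 30, 2006 + 20 = Apr 19, 2006 to Mar 30, 2006 + 41 = May 10, 2006; May 7, 2006 falls inside that range.
(6) permitted from May 7, 2006 + 34 days = Jun 10, 2006 onward; Jun 19, 2006 is on or after that date.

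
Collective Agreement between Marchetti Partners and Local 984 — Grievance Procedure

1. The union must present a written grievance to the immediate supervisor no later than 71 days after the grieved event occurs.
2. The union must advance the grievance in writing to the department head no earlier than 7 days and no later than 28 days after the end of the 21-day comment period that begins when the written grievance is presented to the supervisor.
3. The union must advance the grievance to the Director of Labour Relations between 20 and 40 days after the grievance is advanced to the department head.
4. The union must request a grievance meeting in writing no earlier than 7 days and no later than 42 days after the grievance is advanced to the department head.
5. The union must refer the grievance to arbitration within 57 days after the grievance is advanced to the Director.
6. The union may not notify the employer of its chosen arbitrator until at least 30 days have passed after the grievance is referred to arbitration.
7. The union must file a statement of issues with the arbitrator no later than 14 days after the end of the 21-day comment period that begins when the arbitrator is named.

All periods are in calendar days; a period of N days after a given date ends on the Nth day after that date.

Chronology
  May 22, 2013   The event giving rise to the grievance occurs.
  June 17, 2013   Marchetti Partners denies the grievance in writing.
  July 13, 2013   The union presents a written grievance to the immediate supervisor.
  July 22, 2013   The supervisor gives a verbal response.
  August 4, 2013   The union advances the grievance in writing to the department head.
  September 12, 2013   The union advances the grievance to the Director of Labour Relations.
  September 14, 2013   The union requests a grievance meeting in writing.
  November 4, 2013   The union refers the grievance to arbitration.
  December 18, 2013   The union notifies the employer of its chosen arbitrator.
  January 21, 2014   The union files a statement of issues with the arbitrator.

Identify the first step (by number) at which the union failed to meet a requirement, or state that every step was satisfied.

(1) due by May 22, 2013 + 71 days = August 1, 2013; done July 13, 2013 — timely.
(2) the permitted window runs from August 3, 2013 + 7 = August 10, 2013 to August 3, 2013 + 28 = August 31, 2013; August 4, 2013 is 6 days too early.

Step 2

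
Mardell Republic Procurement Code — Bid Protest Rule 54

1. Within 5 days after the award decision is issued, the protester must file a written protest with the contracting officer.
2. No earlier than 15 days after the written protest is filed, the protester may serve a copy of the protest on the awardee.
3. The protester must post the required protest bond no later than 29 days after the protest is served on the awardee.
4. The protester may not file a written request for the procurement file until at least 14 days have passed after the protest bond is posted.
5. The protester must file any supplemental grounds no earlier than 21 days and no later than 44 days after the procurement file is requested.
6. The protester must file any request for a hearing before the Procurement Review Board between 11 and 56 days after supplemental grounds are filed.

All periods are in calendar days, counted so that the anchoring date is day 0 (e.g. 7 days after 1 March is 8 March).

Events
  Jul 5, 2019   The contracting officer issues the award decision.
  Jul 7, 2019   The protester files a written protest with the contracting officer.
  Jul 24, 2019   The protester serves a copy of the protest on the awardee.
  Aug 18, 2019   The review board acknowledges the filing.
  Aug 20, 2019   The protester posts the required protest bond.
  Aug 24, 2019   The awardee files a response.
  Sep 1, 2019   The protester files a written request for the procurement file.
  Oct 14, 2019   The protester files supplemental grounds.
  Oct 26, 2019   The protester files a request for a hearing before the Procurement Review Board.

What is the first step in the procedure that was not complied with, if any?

Step 4

Step 1: 5 days after Jul 5, 2019 (when the award decision is issued) is Jul 10, 2019; done Jul 7, 2019 — timely.
Step 2: the earliest permitted date is 15 days after Jul 7, 2019 (when the written protest is filed), i.e. Jul 22, 2019; done Jul 24, 2019 — permitted.
Step 3: 29 days after Jul 24, 2019 (when the protest is served on the awardee) is Aug 22, 2019; done Aug 20, 2019 — timely.
Step 4: the earliest permitted date is 14 days after Aug 20, 2019 (when the protest bond is posted), i.e. Sep 3, 2019; done Sep 1, 2019 — 2 days too early.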